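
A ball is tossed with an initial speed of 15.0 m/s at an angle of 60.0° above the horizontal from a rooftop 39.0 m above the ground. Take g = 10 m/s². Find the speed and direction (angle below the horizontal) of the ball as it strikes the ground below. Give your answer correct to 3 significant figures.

31.7 m/s at 76.3° below the horizontal

v_x = 15.0 cos 60.0° = 7.500 m/s (constant).
|v_y| at impact = √((12.99)² + 2×10×39.0) = 30.80 m/s.
Speed = √(7.500² + 30.80²) = 31.7 m/s; angle = arctan(30.80/7.500) = 76.3° below horizontal.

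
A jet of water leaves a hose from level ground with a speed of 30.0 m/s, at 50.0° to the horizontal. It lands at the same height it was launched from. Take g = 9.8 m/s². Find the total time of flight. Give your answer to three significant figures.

4.69 s

Vertical component: v_y = 30.0 sin 50.0° = 22.98 m/s.
For a projectile landing at launch height, time of flight is t = 2 v_y / g = 2 × 22.98 / 9.8 = 4.69 s.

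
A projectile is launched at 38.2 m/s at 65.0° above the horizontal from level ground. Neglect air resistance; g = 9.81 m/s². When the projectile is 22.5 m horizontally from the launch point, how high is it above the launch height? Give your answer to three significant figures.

38.7 m

v_x = 38.2 cos 65.0° = 16.14 m/s, v_y0 = 38.2 sin 65.0° = 34.62 m/s.
Time to reach x = 22.5 m: t = x / v_x = 22.5 / 16.14 = 1.394 s.
y = v_y0 t − ½ g t² = 34.62×1.394 − 4.905×1.394² = 38.7 m.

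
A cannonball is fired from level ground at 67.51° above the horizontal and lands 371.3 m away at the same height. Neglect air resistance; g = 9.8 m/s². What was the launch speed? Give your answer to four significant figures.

71.75 m/s

On level ground, R = v₀² sin(2θ) / g, so v₀ = √(R g / sin 2θ).
sin(2 × 67.51°) = 0.7069.
v₀ = √(371.3 × 9.8 / 0.7069) = √5147.5 = 71.75 m/s.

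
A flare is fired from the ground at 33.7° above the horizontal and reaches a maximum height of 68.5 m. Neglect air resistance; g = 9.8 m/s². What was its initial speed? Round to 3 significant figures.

66.0 m/s

At maximum height v_y = 0, so (v₀ sin θ)² = 2 g H.
v₀ sin 33.7° = √(2 × 9.8 × 68.5) = 36.64 m/s.
v₀ = 36.64 / sin 33.7° = 36.64 / 0.5548 = 66.0 m/s.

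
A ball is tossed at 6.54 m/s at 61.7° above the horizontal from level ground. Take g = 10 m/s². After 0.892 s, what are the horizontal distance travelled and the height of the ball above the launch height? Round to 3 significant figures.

v_x = 6.54 cos 61.7° = 3.101 m/s; v_y0 = 6.54 sin 61.7° = 5.758 m/s.
x = v_x t = 3.101 × 0.892 = 2.77 m.
y = v_y0 t − ½ g t² = 5.758×0.892 − 5.000×0.892² = 1.16 m.

x = 2.77 m, y = 1.16 m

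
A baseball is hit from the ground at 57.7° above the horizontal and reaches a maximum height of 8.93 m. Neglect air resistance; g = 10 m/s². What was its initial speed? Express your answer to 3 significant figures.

15.8 m/s

At maximum height v_y = 0, so (v₀ sin θ)² = 2 g H.
v₀ sin 57.7° = √(2 × 10 × 8.93) = 13.36 m/s.
v₀ = 13.36 / sin 57.7° = 13.36 / 0.8453 = 15.8 m/s.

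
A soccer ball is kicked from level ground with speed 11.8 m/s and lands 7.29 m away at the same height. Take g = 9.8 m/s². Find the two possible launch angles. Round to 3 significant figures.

Level-ground range: R = v₀² sin(2θ)/g ⇒ sin 2θ = R g / v₀² = 7.29×9.8/11.8² = 0.5131.
2θ = arcsin(0.5131) = 30.87° or 180° − 30.87° = 149.13°.
So θ = 15.4° or θ = 74.6°.

15.4° and 74.6°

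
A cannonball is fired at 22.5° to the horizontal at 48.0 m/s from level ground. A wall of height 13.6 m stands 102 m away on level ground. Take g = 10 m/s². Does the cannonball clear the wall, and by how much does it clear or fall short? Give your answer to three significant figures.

Yes — it clears the wall by 2.20 m.

v_x = 48.0 cos 22.5° = 44.35 m/s; v_y0 = 48.0 sin 22.5° = 18.37 m/s.
Time to reach the wall: t = 102 / 44.35 = 2.300 s.
Height at that point: y = 18.37×2.300 − 5.000×2.300² = 15.80 m.
That is 15.80 − 13.6 = 2.20 m above the top of the wall, so the cannonball clears it.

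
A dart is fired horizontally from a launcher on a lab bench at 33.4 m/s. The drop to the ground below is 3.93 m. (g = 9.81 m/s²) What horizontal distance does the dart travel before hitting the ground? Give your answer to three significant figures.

Initial vertical velocity is zero, so the fall time comes from h = ½ g t²: t = √(2 × 3.93 / 9.81) = 0.8951 s.
Horizontal motion is uniform at 33.4 m/s, so x = 33.4 × 0.8951 = 29.9 m.

29.9 m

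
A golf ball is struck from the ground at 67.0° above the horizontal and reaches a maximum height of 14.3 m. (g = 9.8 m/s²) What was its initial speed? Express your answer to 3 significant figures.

18.2 m/s

At maximum height v_y = 0, so (v₀ sin θ)² = 2 g H.
v₀ sin 67.0° = √(2 × 9.8 × 14.3) = 16.74 m/s.
v₀ = 16.74 / sin 67.0° = 16.74 / 0.9205 = 18.2 m/s.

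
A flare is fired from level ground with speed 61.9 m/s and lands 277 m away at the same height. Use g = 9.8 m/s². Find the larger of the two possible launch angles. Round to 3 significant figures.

67.4°

Level-ground range: R = v₀² sin(2θ)/g ⇒ sin 2θ = R g / v₀² = 277×9.8/61.9² = 0.7085.
2θ = arcsin(0.7085) = 45.11° or 180° − 45.11° = 134.89°.
So θ = 22.6° or θ = 67.4°.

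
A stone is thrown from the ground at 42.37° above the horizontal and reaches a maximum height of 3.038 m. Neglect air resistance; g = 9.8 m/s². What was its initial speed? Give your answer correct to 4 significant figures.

11.45 m/s

At maximum height v_y = 0, so (v₀ sin θ)² = 2 g H.
v₀ sin 42.37° = √(2 × 9.8 × 3.038) = 7.7165 m/s.
v₀ = 7.7165 / sin 42.37° = 7.7165 / 0.6739 = 11.45 m/s.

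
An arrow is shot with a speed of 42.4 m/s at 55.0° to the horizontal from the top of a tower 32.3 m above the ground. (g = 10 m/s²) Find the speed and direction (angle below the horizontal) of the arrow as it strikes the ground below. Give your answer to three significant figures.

49.4 m/s at 60.5° below the horizontal

v_x = 42.4 cos 55.0° = 24.32 m/s (constant).
|v_y| at impact = √((34.73)² + 2×10×32.3) = 43.04 m/s.
Speed = √(24.32² + 43.04²) = 49.4 m/s; angle = arctan(43.04/24.32) = 60.5° below horizontal.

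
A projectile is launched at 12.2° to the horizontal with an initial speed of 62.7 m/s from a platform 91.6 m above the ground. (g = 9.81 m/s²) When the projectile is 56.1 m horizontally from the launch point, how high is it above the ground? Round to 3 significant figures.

v_x = 62.7 cos 12.2° = 61.28 m/s, v_y0 = 62.7 sin 12.2° = 13.25 m/s.
Time to reach x = 56.1 m: t = x / v_x = 56.1 / 61.28 = 0.9155 s.
y = 91.6 + v_y0 t − ½ g t² = 91.6 + 13.25×0.9155 − 4.905×0.9155² = 99.6 m.

99.6 m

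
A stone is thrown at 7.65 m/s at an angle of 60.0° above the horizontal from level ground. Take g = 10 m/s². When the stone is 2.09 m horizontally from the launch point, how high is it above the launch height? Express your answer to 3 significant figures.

v_x = 7.65 cos 60.0° = 3.825 m/s, v_y0 = 7.65 sin 60.0° = 6.625 m/s.
Time to reach x = 2.09 m: t = x / v_x = 2.09 / 3.825 = 0.5464 s.
y = v_y0 t − ½ g t² = 6.625×0.5464 − 5.000×0.5464² = 2.13 m.

2.13 m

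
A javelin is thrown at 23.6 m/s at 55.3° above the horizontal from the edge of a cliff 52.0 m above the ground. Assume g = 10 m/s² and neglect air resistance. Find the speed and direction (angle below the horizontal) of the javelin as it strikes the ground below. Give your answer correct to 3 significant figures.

40.0 m/s at 70.4° below the horizontal

v_x = 23.6 cos 55.3° = 13.43 m/s (constant).
|v_y| at impact = √((19.40)² + 2×10×52.0) = 37.63 m/s.
Speed = √(13.43² + 37.63²) = 40.0 m/s; angle = arctan(37.63/13.43) = 70.4° below horizontal.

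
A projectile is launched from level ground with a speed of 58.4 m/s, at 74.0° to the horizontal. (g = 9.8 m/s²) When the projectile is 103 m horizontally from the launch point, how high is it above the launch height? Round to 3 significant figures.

v_x = 58.4 cos 74.0° = 16.10 m/s, v_y0 = 58.4 sin 74.0° = 56.14 m/s.
Time to reach x = 103 m: t = x / v_x = 103 / 16.10 = 6.398 s.
y = v_y0 t − ½ g t² = 56.14×6.398 − 4.900×6.398² = 159 m.

159 m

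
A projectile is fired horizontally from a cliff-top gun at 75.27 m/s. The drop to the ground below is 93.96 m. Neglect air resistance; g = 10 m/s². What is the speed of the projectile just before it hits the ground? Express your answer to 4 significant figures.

Fall time: t = √(2 × 93.96 / 10) = 4.3350 s.
At impact: v_x = 75.27 m/s (unchanged), v_y = g t = 10 × 4.3350 = 43.350 m/s.
Speed = √(v_x² + v_y²) = √(5665.6 + 1879.2) = 86.86 m/s.

86.86 m/s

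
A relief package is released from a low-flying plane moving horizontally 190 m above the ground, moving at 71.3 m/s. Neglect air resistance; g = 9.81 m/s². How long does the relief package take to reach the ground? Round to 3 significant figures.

The horizontal speed doesn't affect the fall. With v_y0 = 0, h = ½ g t².
t = √(2 × 190 / 9.81) = √38.74 = 6.22 s.

6.22 s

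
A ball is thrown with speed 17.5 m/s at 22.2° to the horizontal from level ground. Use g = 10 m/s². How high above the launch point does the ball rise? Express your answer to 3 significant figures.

Vertical component of launch velocity: v_y = 17.5 sin 22.2° = 6.612 m/s.
At the highest point the vertical velocity is zero, so v_y² = 2 g h_max.
h_max = (6.612)² / (2 × 10) = 43.72 / 20.00 = 2.19 m.

2.19 m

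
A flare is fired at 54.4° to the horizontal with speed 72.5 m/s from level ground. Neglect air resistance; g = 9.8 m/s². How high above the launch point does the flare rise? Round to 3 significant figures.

177 m

Vertical component of launch velocity: v_y = 72.5 sin 54.4° = 58.95 m/s.
At the highest point the vertical velocity is zero, so v_y² = 2 g h_max.
h_max = (58.95)² / (2 × 9.8) = 3475 / 19.60 = 177 m.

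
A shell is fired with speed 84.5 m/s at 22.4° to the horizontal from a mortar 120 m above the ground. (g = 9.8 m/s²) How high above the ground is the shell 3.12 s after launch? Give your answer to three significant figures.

v_y0 = 84.5 sin 22.4° = 32.20 m/s.
y(t) = 120 + v_y0 t − ½ g t² = 120 + 32.20×3.12 − ½×9.8×3.12² = 173 m.

173 m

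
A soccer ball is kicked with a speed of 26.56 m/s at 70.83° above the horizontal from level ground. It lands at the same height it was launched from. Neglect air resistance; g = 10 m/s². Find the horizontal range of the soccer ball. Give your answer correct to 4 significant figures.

Components: v_x = 26.56 cos 70.83° = 8.7216 m/s, v_y = 26.56 sin 70.83° = 25.087 m/s.
Time of flight (same landing height): t = 2 v_y / g = 2 × 25.087 / 10 = 5.0174 s.
Range: R = v_x · t = 8.7216 × 5.0174 = 43.76 m.

43.76 m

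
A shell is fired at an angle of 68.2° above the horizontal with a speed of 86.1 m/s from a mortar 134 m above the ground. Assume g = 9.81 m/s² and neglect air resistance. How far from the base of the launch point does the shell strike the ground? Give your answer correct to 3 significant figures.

570 m

Components: v_x = 86.1 cos 68.2° = 31.97 m/s, v_y = 86.1 sin 68.2° = 79.94 m/s.
Vertical: 0 = 134 + 79.94 t − ½(9.81) t² ⇒ 4.905 t² − 79.94 t − 134 = 0.
t = [79.94 + √(6390 + 2629)] / 9.810 = 17.83 s.
Horizontal: R = v_x · t = 31.97 × 17.83 = 570 m.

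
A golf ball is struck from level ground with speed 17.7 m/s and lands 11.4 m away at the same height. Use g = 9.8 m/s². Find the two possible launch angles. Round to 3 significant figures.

Level-ground range: R = v₀² sin(2θ)/g ⇒ sin 2θ = R g / v₀² = 11.4×9.8/17.7² = 0.3566.
2θ = arcsin(0.3566) = 20.89° or 180° − 20.89° = 159.11°.
So θ = 10.4° or θ = 79.6°.

10.4° and 79.6°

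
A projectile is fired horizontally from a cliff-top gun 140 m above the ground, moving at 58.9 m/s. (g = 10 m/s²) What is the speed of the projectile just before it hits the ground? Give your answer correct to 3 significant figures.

Fall time: t = √(2 × 140 / 10) = 5.292 s.
At impact: v_x = 58.9 m/s (unchanged), v_y = g t = 10 × 5.292 = 52.92 m/s.
Speed = √(v_x² + v_y²) = √(3469 + 2801) = 79.2 m/s.

79.2 m/s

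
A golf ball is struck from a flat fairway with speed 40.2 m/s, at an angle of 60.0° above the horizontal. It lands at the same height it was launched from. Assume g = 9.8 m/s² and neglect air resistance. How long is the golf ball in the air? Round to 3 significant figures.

Vertical component: v_y = 40.2 sin 60.0° = 34.81 m/s.
For a projectile landing at launch height, time of flight is t = 2 v_y / g = 2 × 34.81 / 9.8 = 7.10 s.

7.10 s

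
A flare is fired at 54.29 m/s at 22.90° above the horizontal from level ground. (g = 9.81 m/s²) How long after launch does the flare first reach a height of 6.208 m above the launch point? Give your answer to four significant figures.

0.3172 s

v_y0 = 54.29 sin 22.90° = 21.126 m/s.
Set y = v_y0 t − ½ g t² = 6.208: 4.905 t² − 21.126 t + 6.208 = 0.
t = [21.126 ± √(446.31 − 121.80)] / 9.81 = (21.126 ± 18.014) / 9.81, giving t = 0.3172 s or t = 3.990 s.
The flare is on the way up at the first time, so t = 0.3172 s.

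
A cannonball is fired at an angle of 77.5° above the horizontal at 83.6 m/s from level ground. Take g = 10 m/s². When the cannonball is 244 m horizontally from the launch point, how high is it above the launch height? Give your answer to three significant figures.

v_x = 83.6 cos 77.5° = 18.09 m/s, v_y0 = 83.6 sin 77.5° = 81.62 m/s.
Time to reach x = 244 m: t = x / v_x = 244 / 18.09 = 13.49 s.
y = v_y0 t − ½ g t² = 81.62×13.49 − 5.000×13.49² = 191 m.

191 m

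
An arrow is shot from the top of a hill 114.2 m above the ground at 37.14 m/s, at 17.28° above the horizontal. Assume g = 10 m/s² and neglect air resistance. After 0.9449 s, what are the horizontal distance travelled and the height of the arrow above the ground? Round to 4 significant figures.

v_x = 37.14 cos 17.28° = 35.464 m/s; v_y0 = 37.14 sin 17.28° = 11.032 m/s.
x = v_x t = 35.464 × 0.9449 = 33.51 m.
y = 114.2 + v_y0 t − ½ g t² = 120.2 m.

x = 33.51 m, y = 120.2 m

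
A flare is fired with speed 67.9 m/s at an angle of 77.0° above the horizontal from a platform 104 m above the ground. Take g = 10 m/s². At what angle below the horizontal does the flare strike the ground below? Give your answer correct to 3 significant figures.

v_x = 67.9 cos 77.0° = 15.27 m/s.
At impact |v_y| = √(v_y0² + 2 g h) = √(66.16² + 2×10×104) = 80.36 m/s.
Angle below horizontal = arctan(|v_y| / v_x) = arctan(80.36 / 15.27) = 79.2°.

79.2°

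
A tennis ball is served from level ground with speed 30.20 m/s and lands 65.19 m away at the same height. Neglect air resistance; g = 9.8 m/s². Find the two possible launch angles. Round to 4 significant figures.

Level-ground range: R = v₀² sin(2θ)/g ⇒ sin 2θ = R g / v₀² = 65.19×9.8/30.20² = 0.7005.
2θ = arcsin(0.7005) = 44.467° or 180° − 44.467° = 135.533°.
So θ = 22.23° or θ = 67.77°.

22.23° and 67.77°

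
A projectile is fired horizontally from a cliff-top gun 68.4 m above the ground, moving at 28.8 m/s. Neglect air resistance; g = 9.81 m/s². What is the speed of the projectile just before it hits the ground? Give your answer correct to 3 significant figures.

Fall time: t = √(2 × 68.4 / 9.81) = 3.734 s.
At impact: v_x = 28.8 m/s (unchanged), v_y = g t = 9.81 × 3.734 = 36.63 m/s.
Speed = √(v_x² + v_y²) = √(829.4 + 1342) = 46.6 m/s.

46.6 m/s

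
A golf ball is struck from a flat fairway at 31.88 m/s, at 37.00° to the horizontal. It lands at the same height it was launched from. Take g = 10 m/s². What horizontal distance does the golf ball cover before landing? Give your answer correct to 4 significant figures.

For level ground, R = v₀² sin(2θ) / g.
sin(2 × 37.00°) = sin 74.000° = 0.9613.
R = (31.88)² × 0.9613 / 10 = 97.70 m.

97.70 m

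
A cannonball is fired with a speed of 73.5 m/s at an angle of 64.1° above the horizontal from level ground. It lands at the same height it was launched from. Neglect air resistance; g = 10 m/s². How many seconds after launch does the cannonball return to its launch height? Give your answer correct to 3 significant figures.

Vertical component: v_y = 73.5 sin 64.1° = 66.12 m/s.
For a projectile landing at launch height, time of flight is t = 2 v_y / g = 2 × 66.12 / 10 = 13.2 s.

13.2 s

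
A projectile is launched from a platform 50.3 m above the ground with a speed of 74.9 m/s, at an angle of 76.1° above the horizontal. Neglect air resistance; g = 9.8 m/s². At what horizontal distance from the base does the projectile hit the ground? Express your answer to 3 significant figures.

279 m

Components: v_x = 74.9 cos 76.1° = 17.99 m/s, v_y = 74.9 sin 76.1° = 72.71 m/s.
Vertical: 0 = 50.3 + 72.71 t − ½(9.8) t² ⇒ 4.900 t² − 72.71 t − 50.3 = 0.
t = [72.71 + √(5287 + 985.9)] / 9.800 = 15.50 s.
Horizontal: R = v_x · t = 17.99 × 15.50 = 279 m.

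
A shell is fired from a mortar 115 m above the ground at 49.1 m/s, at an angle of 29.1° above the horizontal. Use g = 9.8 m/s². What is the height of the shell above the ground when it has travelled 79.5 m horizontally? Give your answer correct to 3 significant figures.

142 m

v_x = 49.1 cos 29.1° = 42.90 m/s, v_y0 = 49.1 sin 29.1° = 23.88 m/s.
Time to reach x = 79.5 m: t = x / v_x = 79.5 / 42.90 = 1.853 s.
y = 115 + v_y0 t − ½ g t² = 115 + 23.88×1.853 − 4.900×1.853² = 142 m.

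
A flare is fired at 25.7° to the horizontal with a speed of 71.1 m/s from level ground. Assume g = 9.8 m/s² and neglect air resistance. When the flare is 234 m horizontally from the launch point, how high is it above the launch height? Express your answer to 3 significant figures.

47.2 m

v_x = 71.1 cos 25.7° = 64.07 m/s, v_y0 = 71.1 sin 25.7° = 30.83 m/s.
Time to reach x = 234 m: t = x / v_x = 234 / 64.07 = 3.652 s.
y = v_y0 t − ½ g t² = 30.83×3.652 − 4.900×3.652² = 47.2 m.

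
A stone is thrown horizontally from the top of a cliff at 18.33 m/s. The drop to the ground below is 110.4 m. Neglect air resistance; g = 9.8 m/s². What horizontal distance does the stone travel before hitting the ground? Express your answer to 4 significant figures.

87.01 m

Initial vertical velocity is zero, so the fall time comes from h = ½ g t²: t = √(2 × 110.4 / 9.8) = 4.7466 s.
Horizontal motion is uniform at 18.33 m/s, so x = 18.33 × 4.7466 = 87.01 m.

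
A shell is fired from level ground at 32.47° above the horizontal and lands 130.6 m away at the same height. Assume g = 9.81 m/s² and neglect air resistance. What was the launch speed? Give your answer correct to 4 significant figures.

On level ground, R = v₀² sin(2θ) / g, so v₀ = √(R g / sin 2θ).
sin(2 × 32.47°) = 0.9059.
v₀ = √(130.6 × 9.81 / 0.9059) = √1414.3 = 37.61 m/s.

37.61 m/s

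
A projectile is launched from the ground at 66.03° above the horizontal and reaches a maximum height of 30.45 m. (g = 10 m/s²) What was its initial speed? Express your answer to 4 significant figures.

At maximum height v_y = 0, so (v₀ sin θ)² = 2 g H.
v₀ sin 66.03° = √(2 × 10 × 30.45) = 24.678 m/s.
v₀ = 24.678 / sin 66.03° = 24.678 / 0.9138 = 27.01 m/s.

27.01 m/s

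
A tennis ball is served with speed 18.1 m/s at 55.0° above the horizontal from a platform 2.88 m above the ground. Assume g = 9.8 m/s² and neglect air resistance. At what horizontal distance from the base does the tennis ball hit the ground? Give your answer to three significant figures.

33.3 m

Components: v_x = 18.1 cos 55.0° = 10.38 m/s, v_y = 18.1 sin 55.0° = 14.83 m/s.
Vertical: 0 = 2.88 + 14.83 t − ½(9.8) t² ⇒ 4.900 t² − 14.83 t − 2.88 = 0.
t = [14.83 + √(219.9 + 56.45)] / 9.800 = 3.210 s.
Horizontal: R = v_x · t = 10.38 × 3.210 = 33.3 m.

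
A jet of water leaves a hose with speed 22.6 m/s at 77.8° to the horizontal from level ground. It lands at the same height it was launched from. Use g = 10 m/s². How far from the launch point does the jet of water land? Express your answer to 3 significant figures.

21.1 m

For level ground, R = v₀² sin(2θ) / g.
sin(2 × 77.8°) = sin 155.6° = 0.4131.
R = (22.6)² × 0.4131 / 10 = 21.1 m.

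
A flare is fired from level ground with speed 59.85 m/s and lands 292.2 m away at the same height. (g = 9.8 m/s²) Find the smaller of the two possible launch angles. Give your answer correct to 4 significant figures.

26.54°

Level-ground range: R = v₀² sin(2θ)/g ⇒ sin 2θ = R g / v₀² = 292.2×9.8/59.85² = 0.7994.
2θ = arcsin(0.7994) = 53.073° or 180° − 53.073° = 126.927°.
So θ = 26.54° or θ = 63.46°.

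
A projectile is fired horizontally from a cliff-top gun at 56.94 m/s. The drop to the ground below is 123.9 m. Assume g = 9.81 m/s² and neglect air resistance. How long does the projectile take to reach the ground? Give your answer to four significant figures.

5.026 s

The horizontal speed doesn't affect the fall. With v_y0 = 0, h = ½ g t².
t = √(2 × 123.9 / 9.81) = √25.260 = 5.026 s.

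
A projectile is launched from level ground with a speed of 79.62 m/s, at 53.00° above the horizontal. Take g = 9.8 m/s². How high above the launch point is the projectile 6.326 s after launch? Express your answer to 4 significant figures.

v_y0 = 79.62 sin 53.00° = 63.587 m/s.
y(t) = v_y0 t − ½ g t² = 63.587×6.326 − 4.900×6.326² = 206.2 m.

206.2 m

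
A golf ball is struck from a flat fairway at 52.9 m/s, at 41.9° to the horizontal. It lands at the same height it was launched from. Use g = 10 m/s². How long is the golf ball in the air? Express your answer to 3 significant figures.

Vertical component: v_y = 52.9 sin 41.9° = 35.33 m/s.
For a projectile landing at launch height, time of flight is t = 2 v_y / g = 2 × 35.33 / 10 = 7.07 s.

7.07 s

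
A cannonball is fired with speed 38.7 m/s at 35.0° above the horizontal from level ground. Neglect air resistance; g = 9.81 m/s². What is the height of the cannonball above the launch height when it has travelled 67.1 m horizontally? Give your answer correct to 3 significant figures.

v_x = 38.7 cos 35.0° = 31.70 m/s, v_y0 = 38.7 sin 35.0° = 22.20 m/s.
Time to reach x = 67.1 m: t = x / v_x = 67.1 / 31.70 = 2.117 s.
y = v_y0 t − ½ g t² = 22.20×2.117 − 4.905×2.117² = 25.0 m.

25.0 m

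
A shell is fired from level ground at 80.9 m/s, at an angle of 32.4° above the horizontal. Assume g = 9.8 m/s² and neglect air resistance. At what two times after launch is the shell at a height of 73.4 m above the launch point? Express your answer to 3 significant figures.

2.28 s and 6.56 s

v_y0 = 80.9 sin 32.4° = 43.35 m/s.
Set y = v_y0 t − ½ g t² = 73.4: 4.900 t² − 43.35 t + 73.4 = 0.
t = [43.35 ± √(1879 − 1439)] / 9.8 = (43.35 ± 20.98) / 9.8, giving t = 2.28 s or t = 6.56 s.
So the shell is at 73.4 m at t = 2.28 s (rising) and t = 6.56 s (falling).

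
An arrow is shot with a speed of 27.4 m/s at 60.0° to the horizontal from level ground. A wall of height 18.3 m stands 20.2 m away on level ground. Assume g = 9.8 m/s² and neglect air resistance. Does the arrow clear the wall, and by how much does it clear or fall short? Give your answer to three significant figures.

v_x = 27.4 cos 60.0° = 13.70 m/s; v_y0 = 27.4 sin 60.0° = 23.73 m/s.
Time to reach the wall: t = 20.2 / 13.70 = 1.474 s.
Height at that point: y = 23.73×1.474 − 4.900×1.474² = 24.33 m.
That is 24.33 − 18.3 = 6.03 m above the top of the wall, so the arrow clears it.

Yes — it clears the wall by 6.03 m.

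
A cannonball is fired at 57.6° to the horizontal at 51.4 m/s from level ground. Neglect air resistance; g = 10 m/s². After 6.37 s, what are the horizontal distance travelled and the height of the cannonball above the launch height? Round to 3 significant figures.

x = 175 m, y = 73.6 m

v_x = 51.4 cos 57.6° = 27.54 m/s; v_y0 = 51.4 sin 57.6° = 43.40 m/s.
x = v_x t = 27.54 × 6.37 = 175 m.
y = v_y0 t − ½ g t² = 43.40×6.37 − 5.000×6.37² = 73.6 m.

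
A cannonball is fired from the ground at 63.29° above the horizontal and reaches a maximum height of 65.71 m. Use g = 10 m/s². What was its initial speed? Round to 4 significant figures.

40.58 m/s

At maximum height v_y = 0, so (v₀ sin θ)² = 2 g H.
v₀ sin 63.29° = √(2 × 10 × 65.71) = 36.252 m/s.
v₀ = 36.252 / sin 63.29° = 36.252 / 0.8933 = 40.58 m/s.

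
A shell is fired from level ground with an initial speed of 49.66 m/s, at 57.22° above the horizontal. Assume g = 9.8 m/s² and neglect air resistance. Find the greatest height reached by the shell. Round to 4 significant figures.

Vertical component of launch velocity: v_y = 49.66 sin 57.22° = 41.752 m/s.
At the highest point the vertical velocity is zero, so v_y² = 2 g h_max.
h_max = (41.752)² / (2 × 9.8) = 1743.2 / 19.60 = 88.94 m.

88.94 m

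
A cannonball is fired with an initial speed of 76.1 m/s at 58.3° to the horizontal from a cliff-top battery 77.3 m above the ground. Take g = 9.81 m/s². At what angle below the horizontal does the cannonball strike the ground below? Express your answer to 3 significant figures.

62.1°

v_x = 76.1 cos 58.3° = 39.99 m/s.
At impact |v_y| = √(v_y0² + 2 g h) = √(64.75² + 2×9.81×77.3) = 75.56 m/s.
Angle below horizontal = arctan(|v_y| / v_x) = arctan(75.56 / 39.99) = 62.1°.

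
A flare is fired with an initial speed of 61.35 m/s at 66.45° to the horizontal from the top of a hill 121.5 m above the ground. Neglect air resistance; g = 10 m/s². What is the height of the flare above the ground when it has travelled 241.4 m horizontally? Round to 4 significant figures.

190.4 m

v_x = 61.35 cos 66.45° = 24.512 m/s, v_y0 = 61.35 sin 66.45° = 56.240 m/s.
Time to reach x = 241.4 m: t = x / v_x = 241.4 / 24.512 = 9.8482 s.
y = 121.5 + v_y0 t − ½ g t² = 121.5 + 56.240×9.8482 − 5.000×9.8482² = 190.4 m.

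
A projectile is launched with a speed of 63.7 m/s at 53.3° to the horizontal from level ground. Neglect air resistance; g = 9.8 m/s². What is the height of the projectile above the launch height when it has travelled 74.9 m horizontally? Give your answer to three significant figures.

81.5 m

v_x = 63.7 cos 53.3° = 38.07 m/s, v_y0 = 63.7 sin 53.3° = 51.07 m/s.
Time to reach x = 74.9 m: t = x / v_x = 74.9 / 38.07 = 1.967 s.
y = v_y0 t − ½ g t² = 51.07×1.967 − 4.900×1.967² = 81.5 m.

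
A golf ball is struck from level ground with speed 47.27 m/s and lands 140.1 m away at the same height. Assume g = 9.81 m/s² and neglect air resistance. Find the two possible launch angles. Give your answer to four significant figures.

Level-ground range: R = v₀² sin(2θ)/g ⇒ sin 2θ = R g / v₀² = 140.1×9.81/47.27² = 0.6151.
2θ = arcsin(0.6151) = 37.959° or 180° − 37.959° = 142.041°.
So θ = 18.98° or θ = 71.02°.

18.98° and 71.02°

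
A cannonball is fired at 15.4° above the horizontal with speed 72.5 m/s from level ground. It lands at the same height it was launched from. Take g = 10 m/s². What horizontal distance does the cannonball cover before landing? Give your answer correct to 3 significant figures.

269 m

For level ground, R = v₀² sin(2θ) / g.
sin(2 × 15.4°) = sin 30.80° = 0.5120.
R = (72.5)² × 0.5120 / 10 = 269 m.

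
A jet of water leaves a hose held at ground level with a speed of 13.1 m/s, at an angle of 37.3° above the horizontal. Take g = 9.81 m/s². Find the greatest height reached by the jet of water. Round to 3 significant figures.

Vertical component of launch velocity: v_y = 13.1 sin 37.3° = 7.938 m/s.
At the highest point the vertical velocity is zero, so v_y² = 2 g h_max.
h_max = (7.938)² / (2 × 9.81) = 63.01 / 19.62 = 3.21 m.

3.21 m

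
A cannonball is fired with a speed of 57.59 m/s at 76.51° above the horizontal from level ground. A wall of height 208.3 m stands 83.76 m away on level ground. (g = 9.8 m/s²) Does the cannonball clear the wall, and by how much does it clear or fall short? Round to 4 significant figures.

No — it falls 49.62 m short of clearing the wall.

v_x = 57.59 cos 76.51° = 13.434 m/s; v_y0 = 57.59 sin 76.51° = 56.001 m/s.
Time to reach the wall: t = 83.76 / 13.434 = 6.2349 s.
Height at that point: y = 56.001×6.2349 − 4.900×6.2349² = 158.68 m.
That is 208.3 − 158.68 = 49.62 m below the top of the wall, so the cannonball does not clear it.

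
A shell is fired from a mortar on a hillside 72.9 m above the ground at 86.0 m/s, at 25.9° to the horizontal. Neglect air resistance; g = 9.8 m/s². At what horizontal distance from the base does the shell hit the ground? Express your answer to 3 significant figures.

717 m

Components: v_x = 86.0 cos 25.9° = 77.36 m/s, v_y = 86.0 sin 25.9° = 37.56 m/s.
Vertical: 0 = 72.9 + 37.56 t − ½(9.8) t² ⇒ 4.900 t² − 37.56 t − 72.9 = 0.
t = [37.56 + √(1411 + 1429)] / 9.800 = 9.271 s.
Horizontal: R = v_x · t = 77.36 × 9.271 = 717 m.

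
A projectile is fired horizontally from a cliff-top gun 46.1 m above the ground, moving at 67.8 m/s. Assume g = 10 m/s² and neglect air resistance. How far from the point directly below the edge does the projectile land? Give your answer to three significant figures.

206 m

Initial vertical velocity is zero, so the fall time comes from h = ½ g t²: t = √(2 × 46.1 / 10) = 3.036 s.
Horizontal motion is uniform at 67.8 m/s, so x = 67.8 × 3.036 = 206 m.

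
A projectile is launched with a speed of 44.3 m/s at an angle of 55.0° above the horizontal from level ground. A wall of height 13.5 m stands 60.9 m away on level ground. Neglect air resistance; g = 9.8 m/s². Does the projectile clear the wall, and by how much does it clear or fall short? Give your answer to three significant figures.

Yes — it clears the wall by 45.3 m.

v_x = 44.3 cos 55.0° = 25.41 m/s; v_y0 = 44.3 sin 55.0° = 36.29 m/s.
Time to reach the wall: t = 60.9 / 25.41 = 2.397 s.
Height at that point: y = 36.29×2.397 − 4.900×2.397² = 58.83 m.
That is 58.83 − 13.5 = 45.3 m above the top of the wall, so the projectile clears it.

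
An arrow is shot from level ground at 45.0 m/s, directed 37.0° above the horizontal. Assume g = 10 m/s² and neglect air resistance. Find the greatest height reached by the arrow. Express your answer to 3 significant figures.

36.7 m

Vertical component of launch velocity: v_y = 45.0 sin 37.0° = 27.08 m/s.
At the highest point the vertical velocity is zero, so v_y² = 2 g h_max.
h_max = (27.08)² / (2 × 10) = 733.3 / 20.00 = 36.7 m.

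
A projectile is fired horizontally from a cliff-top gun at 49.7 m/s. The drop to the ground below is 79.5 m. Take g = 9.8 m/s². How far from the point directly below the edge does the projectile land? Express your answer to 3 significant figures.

200 m

Initial vertical velocity is zero, so the fall time comes from h = ½ g t²: t = √(2 × 79.5 / 9.8) = 4.028 s.
Horizontal motion is uniform at 49.7 m/s, so x = 49.7 × 4.028 = 200 m.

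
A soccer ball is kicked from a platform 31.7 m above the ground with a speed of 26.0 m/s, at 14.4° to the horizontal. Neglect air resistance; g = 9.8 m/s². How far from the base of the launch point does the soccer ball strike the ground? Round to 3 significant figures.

82.8 m

Components: v_x = 26.0 cos 14.4° = 25.18 m/s, v_y = 26.0 sin 14.4° = 6.466 m/s.
Vertical: 0 = 31.7 + 6.466 t − ½(9.8) t² ⇒ 4.900 t² − 6.466 t − 31.7 = 0.
t = [6.466 + √(41.81 + 621.3)] / 9.800 = 3.287 s.
Horizontal: R = v_x · t = 25.18 × 3.287 = 82.8 m.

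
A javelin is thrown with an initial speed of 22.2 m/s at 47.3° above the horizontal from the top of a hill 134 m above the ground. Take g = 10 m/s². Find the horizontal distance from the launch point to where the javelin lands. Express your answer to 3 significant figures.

Components: v_x = 22.2 cos 47.3° = 15.06 m/s, v_y = 22.2 sin 47.3° = 16.32 m/s.
Vertical: 0 = 134 + 16.32 t − ½(10) t² ⇒ 5.000 t² − 16.32 t − 134 = 0.
t = [16.32 + √(266.3 + 2680)] / 10.00 = 7.060 s.
Horizontal: R = v_x · t = 15.06 × 7.060 = 106 m.

106 m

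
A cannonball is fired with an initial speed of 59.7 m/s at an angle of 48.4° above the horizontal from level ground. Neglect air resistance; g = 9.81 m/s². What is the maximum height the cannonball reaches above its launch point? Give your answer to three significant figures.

Vertical component of launch velocity: v_y = 59.7 sin 48.4° = 44.64 m/s.
At the highest point the vertical velocity is zero, so v_y² = 2 g h_max.
h_max = (44.64)² / (2 × 9.81) = 1993 / 19.62 = 102 m.

102 m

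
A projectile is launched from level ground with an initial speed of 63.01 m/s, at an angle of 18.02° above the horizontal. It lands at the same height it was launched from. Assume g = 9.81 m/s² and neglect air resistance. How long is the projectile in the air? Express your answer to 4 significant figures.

3.974 s

Vertical component: v_y = 63.01 sin 18.02° = 19.492 m/s.
For a projectile landing at launch height, time of flight is t = 2 v_y / g = 2 × 19.492 / 9.81 = 3.974 s.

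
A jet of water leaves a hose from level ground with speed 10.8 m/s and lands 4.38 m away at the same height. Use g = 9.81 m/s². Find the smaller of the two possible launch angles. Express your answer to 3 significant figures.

10.8°

Level-ground range: R = v₀² sin(2θ)/g ⇒ sin 2θ = R g / v₀² = 4.38×9.81/10.8² = 0.3684.
2θ = arcsin(0.3684) = 21.62° or 180° − 21.62° = 158.38°.
So θ = 10.8° or θ = 79.2°.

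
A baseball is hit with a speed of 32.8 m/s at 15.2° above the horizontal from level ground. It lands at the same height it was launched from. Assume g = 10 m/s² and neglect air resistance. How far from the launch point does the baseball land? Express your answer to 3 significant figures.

54.4 m

For level ground, R = v₀² sin(2θ) / g.
sin(2 × 15.2°) = sin 30.40° = 0.5060.
R = (32.8)² × 0.5060 / 10 = 54.4 m.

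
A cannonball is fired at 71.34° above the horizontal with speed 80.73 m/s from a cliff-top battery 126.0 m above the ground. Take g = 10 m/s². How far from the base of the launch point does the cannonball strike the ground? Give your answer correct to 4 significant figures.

Components: v_x = 80.73 cos 71.34° = 25.830 m/s, v_y = 80.73 sin 71.34° = 76.486 m/s.
Vertical: 0 = 126.0 + 76.486 t − ½(10) t² ⇒ 5.000 t² − 76.486 t − 126.0 = 0.
t = [76.486 + √(5850.1 + 2520.0)] / 10.00 = 16.797 s.
Horizontal: R = v_x · t = 25.830 × 16.797 = 433.9 m.

433.9 m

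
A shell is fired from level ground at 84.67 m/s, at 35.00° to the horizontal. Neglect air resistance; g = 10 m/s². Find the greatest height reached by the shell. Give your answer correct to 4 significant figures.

117.9 m

Vertical component of launch velocity: v_y = 84.67 sin 35.00° = 48.565 m/s.
At the highest point the vertical velocity is zero, so v_y² = 2 g h_max.
h_max = (48.565)² / (2 × 10) = 2358.6 / 20.00 = 117.9 m.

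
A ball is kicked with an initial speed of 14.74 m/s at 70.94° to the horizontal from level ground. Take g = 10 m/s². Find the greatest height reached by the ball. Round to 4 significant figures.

Vertical component of launch velocity: v_y = 14.74 sin 70.94° = 13.932 m/s.
At the highest point the vertical velocity is zero, so v_y² = 2 g h_max.
h_max = (13.932)² / (2 × 10) = 194.10 / 20.00 = 9.705 m.

9.705 m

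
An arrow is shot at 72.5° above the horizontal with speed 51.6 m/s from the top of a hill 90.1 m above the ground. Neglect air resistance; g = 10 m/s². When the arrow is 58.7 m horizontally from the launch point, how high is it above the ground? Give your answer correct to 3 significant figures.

205 m

v_x = 51.6 cos 72.5° = 15.52 m/s, v_y0 = 51.6 sin 72.5° = 49.21 m/s.
Time to reach x = 58.7 m: t = x / v_x = 58.7 / 15.52 = 3.782 s.
y = 90.1 + v_y0 t − ½ g t² = 90.1 + 49.21×3.782 − 5.000×3.782² = 205 m.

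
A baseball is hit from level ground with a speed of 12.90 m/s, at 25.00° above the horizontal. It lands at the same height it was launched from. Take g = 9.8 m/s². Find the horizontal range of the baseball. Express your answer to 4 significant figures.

13.01 m

For level ground, R = v₀² sin(2θ) / g.
sin(2 × 25.00°) = sin 50.000° = 0.7660.
R = (12.90)² × 0.7660 / 9.8 = 13.01 m.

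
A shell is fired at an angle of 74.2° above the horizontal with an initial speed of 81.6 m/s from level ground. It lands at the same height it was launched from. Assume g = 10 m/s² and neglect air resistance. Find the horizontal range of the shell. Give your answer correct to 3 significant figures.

349 m

For level ground, R = v₀² sin(2θ) / g.
sin(2 × 74.2°) = sin 148.4° = 0.5240.
R = (81.6)² × 0.5240 / 10 = 349 m.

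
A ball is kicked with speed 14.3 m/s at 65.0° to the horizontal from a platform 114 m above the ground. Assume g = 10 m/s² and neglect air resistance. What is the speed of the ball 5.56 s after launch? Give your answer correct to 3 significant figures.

v_x = 14.3 cos 65.0° = 6.043 m/s (constant).
v_y(t) = 14.3 sin 65.0° − g t = 12.96 − 10 × 5.56 = -42.64 m/s.
Speed = √(v_x² + v_y²) = √(36.52 + 1818) = 43.1 m/s.

43.1 m/s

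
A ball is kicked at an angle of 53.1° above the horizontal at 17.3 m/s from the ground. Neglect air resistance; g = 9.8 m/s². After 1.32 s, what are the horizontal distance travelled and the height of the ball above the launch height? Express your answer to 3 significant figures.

v_x = 17.3 cos 53.1° = 10.39 m/s; v_y0 = 17.3 sin 53.1° = 13.83 m/s.
x = v_x t = 10.39 × 1.32 = 13.7 m.
y = v_y0 t − ½ g t² = 13.83×1.32 − 4.900×1.32² = 9.72 m.

x = 13.7 m, y = 9.72 m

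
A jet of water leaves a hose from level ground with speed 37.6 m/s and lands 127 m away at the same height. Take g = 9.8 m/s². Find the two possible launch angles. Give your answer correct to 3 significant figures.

Level-ground range: R = v₀² sin(2θ)/g ⇒ sin 2θ = R g / v₀² = 127×9.8/37.6² = 0.8803.
2θ = arcsin(0.8803) = 61.68° or 180° − 61.68° = 118.32°.
So θ = 30.8° or θ = 59.2°.

30.8° and 59.2°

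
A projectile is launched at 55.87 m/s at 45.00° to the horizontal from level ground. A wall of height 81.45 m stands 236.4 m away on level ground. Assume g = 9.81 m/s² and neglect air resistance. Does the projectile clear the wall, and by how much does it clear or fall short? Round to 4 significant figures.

v_x = 55.87 cos 45.00° = 39.506 m/s; v_y0 = 55.87 sin 45.00° = 39.506 m/s.
Time to reach the wall: t = 236.4 / 39.506 = 5.9839 s.
Height at that point: y = 39.506×5.9839 − 4.905×5.9839² = 60.766 m.
That is 81.45 − 60.766 = 20.68 m below the top of the wall, so the projectile does not clear it.

No — it falls 20.68 m short of clearing the wall.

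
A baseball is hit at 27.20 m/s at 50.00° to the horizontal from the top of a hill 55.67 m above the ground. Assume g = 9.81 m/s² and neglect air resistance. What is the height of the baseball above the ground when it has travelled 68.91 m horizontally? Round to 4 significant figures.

61.60 m

v_x = 27.20 cos 50.00° = 17.484 m/s, v_y0 = 27.20 sin 50.00° = 20.836 m/s.
Time to reach x = 68.91 m: t = x / v_x = 68.91 / 17.484 = 3.9413 s.
y = 55.67 + v_y0 t − ½ g t² = 55.67 + 20.836×3.9413 − 4.905×3.9413² = 61.60 m.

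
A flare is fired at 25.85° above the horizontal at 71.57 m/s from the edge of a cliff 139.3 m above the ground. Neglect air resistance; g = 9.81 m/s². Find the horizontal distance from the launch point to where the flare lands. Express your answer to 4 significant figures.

604.6 m

Components: v_x = 71.57 cos 25.85° = 64.409 m/s, v_y = 71.57 sin 25.85° = 31.206 m/s.
Vertical: 0 = 139.3 + 31.206 t − ½(9.81) t² ⇒ 4.905 t² − 31.206 t − 139.3 = 0.
t = [31.206 + √(973.81 + 2733.1)] / 9.810 = 9.3874 s.
Horizontal: R = v_x · t = 64.409 × 9.3874 = 604.6 m.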